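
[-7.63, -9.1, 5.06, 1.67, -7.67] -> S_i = Random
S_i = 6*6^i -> [6, 36, 216, 1296, 7776]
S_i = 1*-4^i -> [1, -4, 16, -64, 256]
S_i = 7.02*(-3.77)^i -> [7.02, -26.47, 99.77, -376.15, 1418.09]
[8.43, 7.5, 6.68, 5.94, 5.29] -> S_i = 8.43*0.89^i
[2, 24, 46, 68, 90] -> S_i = 2 + 22*i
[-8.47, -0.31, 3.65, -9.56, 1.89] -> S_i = Random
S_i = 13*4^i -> [13, 52, 208, 832, 3328]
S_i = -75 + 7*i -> [-75, -68, -61, -54, -47]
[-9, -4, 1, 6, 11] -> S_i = -9 + 5*i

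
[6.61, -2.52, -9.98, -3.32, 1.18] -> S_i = Random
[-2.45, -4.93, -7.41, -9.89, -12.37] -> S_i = -2.45 + -2.48*i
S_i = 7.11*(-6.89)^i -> [7.11, -48.99, 337.53, -2325.56, 16023.1]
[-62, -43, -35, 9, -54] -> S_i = Random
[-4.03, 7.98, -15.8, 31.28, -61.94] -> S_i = -4.03*(-1.98)^i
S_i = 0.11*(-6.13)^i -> [0.11, -0.67, 4.13, -25.34, 155.32]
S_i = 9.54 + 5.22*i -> [9.54, 14.76, 19.98, 25.2, 30.42]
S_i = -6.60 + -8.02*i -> [-6.6, -14.62, -22.64, -30.66, -38.68]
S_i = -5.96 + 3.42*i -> [-5.96, -2.54, 0.88, 4.3, 7.72]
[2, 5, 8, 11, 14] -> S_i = 2 + 3*i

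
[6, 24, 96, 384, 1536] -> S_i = 6*4^i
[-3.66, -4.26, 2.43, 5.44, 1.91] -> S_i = Random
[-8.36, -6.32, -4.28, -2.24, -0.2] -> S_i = -8.36 + 2.04*i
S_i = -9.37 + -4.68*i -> [-9.37, -14.05, -18.73, -23.41, -28.09]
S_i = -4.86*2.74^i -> [-4.86, -13.32, -36.49, -99.97, -273.93]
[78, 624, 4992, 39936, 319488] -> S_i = 78*8^i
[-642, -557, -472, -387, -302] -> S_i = -642 + 85*i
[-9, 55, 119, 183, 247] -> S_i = -9 + 64*i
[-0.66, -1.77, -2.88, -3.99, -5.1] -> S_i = -0.66 + -1.11*i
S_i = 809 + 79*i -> [809, 888, 967, 1046, 1125]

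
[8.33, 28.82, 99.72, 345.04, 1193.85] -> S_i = 8.33*3.46^i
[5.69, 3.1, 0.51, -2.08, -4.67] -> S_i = 5.69 + -2.59*i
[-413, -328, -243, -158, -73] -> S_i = -413 + 85*i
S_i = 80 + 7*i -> [80, 87, 94, 101, 108]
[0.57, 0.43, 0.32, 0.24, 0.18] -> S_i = 0.57*0.75^i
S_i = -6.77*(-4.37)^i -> [-6.77, 29.58, -129.29, 564.98, -2468.96]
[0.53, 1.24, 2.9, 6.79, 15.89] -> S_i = 0.53*2.34^i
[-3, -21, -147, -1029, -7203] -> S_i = -3*7^i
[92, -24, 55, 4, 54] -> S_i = Random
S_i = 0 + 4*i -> [0, 4, 8, 12, 16]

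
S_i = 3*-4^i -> [3, -12, 48, -192, 768]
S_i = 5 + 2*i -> [5, 7, 9, 11, 13]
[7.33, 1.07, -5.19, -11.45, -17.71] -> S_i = 7.33 + -6.26*i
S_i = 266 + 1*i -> [266, 267, 268, 269, 270]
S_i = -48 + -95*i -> [-48, -143, -238, -333, -428]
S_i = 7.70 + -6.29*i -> [7.7, 1.41, -4.88, -11.17, -17.46]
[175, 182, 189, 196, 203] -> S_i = 175 + 7*i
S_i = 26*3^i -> [26, 78, 234, 702, 2106]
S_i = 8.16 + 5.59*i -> [8.16, 13.75, 19.34, 24.93, 30.52]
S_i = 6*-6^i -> [6, -36, 216, -1296, 7776]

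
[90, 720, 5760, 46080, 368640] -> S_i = 90*8^i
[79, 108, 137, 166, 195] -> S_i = 79 + 29*i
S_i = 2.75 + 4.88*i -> [2.75, 7.63, 12.51, 17.39, 22.27]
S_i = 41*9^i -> [41, 369, 3321, 29889, 269001]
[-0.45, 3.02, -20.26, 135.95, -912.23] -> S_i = -0.45*(-6.71)^i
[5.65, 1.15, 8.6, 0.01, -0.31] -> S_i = Random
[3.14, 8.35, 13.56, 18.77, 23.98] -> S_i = 3.14 + 5.21*i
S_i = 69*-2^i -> [69, -138, 276, -552, 1104]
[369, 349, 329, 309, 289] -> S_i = 369 + -20*i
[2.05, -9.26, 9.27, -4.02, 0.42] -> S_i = Random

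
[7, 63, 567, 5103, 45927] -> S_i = 7*9^i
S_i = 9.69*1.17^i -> [9.69, 11.34, 13.26, 15.52, 18.16]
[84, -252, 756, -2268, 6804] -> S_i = 84*-3^i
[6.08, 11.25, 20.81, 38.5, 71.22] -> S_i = 6.08*1.85^i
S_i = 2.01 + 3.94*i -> [2.01, 5.95, 9.89, 13.83, 17.77]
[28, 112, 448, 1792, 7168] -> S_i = 28*4^i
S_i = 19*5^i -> [19, 95, 475, 2375, 11875]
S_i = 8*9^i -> [8, 72, 648, 5832, 52488]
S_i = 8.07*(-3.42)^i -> [8.07, -27.6, 94.39, -322.81, 1104.02]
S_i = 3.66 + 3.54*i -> [3.66, 7.2, 10.74, 14.28, 17.82]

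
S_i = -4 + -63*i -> [-4, -67, -130, -193, -256]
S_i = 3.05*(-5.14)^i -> [3.05, -15.68, 80.58, -414.18, 2128.89]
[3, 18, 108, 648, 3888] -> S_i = 3*6^i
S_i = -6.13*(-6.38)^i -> [-6.13, 39.11, -249.52, 1591.92, -10156.48]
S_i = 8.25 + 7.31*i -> [8.25, 15.56, 22.87, 30.18, 37.49]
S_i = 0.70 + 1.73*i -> [0.7, 2.43, 4.16, 5.89, 7.62]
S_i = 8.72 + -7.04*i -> [8.72, 1.68, -5.36, -12.4, -19.44]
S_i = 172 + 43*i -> [172, 215, 258, 301, 344]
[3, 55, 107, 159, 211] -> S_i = 3 + 52*i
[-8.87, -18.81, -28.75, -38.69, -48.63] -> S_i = -8.87 + -9.94*i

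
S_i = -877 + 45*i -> [-877, -832, -787, -742, -697]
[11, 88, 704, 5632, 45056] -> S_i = 11*8^i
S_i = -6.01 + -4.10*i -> [-6.01, -10.11, -14.21, -18.31, -22.41]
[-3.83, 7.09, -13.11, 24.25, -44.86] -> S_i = -3.83*(-1.85)^i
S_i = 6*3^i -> [6, 18, 54, 162, 486]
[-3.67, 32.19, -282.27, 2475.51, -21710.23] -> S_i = -3.67*(-8.77)^i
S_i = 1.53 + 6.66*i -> [1.53, 8.19, 14.85, 21.51, 28.17]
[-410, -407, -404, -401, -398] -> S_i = -410 + 3*i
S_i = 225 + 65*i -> [225, 290, 355, 420, 485]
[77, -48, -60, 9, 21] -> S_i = Random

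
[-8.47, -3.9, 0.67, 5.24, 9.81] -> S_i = -8.47 + 4.57*i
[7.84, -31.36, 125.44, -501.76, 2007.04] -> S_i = 7.84*(-4.00)^i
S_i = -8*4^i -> [-8, -32, -128, -512, -2048]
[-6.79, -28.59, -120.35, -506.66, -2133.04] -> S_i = -6.79*4.21^i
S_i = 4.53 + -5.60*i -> [4.53, -1.07, -6.67, -12.27, -17.87]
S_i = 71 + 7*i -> [71, 78, 85, 92, 99]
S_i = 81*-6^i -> [81, -486, 2916, -17496, 104976]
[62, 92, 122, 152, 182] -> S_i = 62 + 30*i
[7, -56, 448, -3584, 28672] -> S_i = 7*-8^i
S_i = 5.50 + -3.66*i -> [5.5, 1.84, -1.82, -5.48, -9.14]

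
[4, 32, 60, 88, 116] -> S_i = 4 + 28*i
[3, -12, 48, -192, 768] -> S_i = 3*-4^i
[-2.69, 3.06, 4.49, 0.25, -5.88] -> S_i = Random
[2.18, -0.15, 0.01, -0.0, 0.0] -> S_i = 2.18*(-0.07)^i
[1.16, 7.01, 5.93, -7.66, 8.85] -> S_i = Random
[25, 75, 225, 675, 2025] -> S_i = 25*3^i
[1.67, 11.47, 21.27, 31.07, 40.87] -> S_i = 1.67 + 9.80*i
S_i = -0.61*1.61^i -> [-0.61, -0.98, -1.58, -2.55, -4.1]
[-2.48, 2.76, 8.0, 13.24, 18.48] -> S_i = -2.48 + 5.24*i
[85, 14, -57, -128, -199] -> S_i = 85 + -71*i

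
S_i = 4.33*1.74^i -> [4.33, 7.53, 13.11, 22.81, 39.69]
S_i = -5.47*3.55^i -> [-5.47, -19.42, -68.94, -244.72, -868.76]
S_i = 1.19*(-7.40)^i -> [1.19, -8.81, 65.16, -482.22, 3568.4]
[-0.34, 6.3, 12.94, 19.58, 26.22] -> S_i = -0.34 + 6.64*i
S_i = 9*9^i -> [9, 81, 729, 6561, 59049]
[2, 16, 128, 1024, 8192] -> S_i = 2*8^i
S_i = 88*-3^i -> [88, -264, 792, -2376, 7128]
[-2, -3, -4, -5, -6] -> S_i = -2 + -1*i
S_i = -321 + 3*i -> [-321, -318, -315, -312, -309]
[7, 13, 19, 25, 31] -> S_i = 7 + 6*i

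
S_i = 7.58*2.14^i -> [7.58, 16.22, 34.71, 74.29, 158.97]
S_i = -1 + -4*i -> [-1, -5, -9, -13, -17]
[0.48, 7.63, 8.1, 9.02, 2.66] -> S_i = Random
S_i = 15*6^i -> [15, 90, 540, 3240, 19440]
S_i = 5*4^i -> [5, 20, 80, 320, 1280]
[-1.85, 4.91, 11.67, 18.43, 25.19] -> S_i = -1.85 + 6.76*i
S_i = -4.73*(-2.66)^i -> [-4.73, 12.58, -33.47, 89.02, -236.8]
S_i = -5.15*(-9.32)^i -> [-5.15, 48.0, -447.34, 4169.22, -38857.14]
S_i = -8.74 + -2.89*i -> [-8.74, -11.63, -14.52, -17.41, -20.3]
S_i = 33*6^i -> [33, 198, 1188, 7128, 42768]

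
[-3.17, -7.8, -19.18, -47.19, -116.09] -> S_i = -3.17*2.46^i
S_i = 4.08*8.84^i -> [4.08, 36.07, 318.83, 2818.49, 24915.48]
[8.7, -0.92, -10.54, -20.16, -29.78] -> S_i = 8.70 + -9.62*i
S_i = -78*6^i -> [-78, -468, -2808, -16848, -101088]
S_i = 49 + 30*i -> [49, 79, 109, 139, 169]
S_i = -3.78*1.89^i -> [-3.78, -7.14, -13.5, -25.52, -48.23]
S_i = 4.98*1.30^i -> [4.98, 6.47, 8.42, 10.94, 14.22]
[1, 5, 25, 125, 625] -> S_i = 1*5^i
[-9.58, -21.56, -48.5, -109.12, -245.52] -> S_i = -9.58*2.25^i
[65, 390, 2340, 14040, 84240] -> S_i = 65*6^i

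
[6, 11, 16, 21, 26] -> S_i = 6 + 5*i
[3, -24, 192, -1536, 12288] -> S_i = 3*-8^i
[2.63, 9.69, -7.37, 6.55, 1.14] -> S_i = Random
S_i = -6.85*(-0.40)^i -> [-6.85, 2.74, -1.1, 0.44, -0.18]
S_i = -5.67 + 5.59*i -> [-5.67, -0.08, 5.51, 11.1, 16.69]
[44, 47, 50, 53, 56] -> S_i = 44 + 3*i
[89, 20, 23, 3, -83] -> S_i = Random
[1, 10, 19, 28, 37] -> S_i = 1 + 9*i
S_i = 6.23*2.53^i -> [6.23, 15.76, 39.88, 100.89, 255.25]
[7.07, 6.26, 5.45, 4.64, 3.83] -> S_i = 7.07 + -0.81*i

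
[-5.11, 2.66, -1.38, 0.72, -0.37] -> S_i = -5.11*(-0.52)^i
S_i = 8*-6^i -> [8, -48, 288, -1728, 10368]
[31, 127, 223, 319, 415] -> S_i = 31 + 96*i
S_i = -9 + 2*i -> [-9, -7, -5, -3, -1]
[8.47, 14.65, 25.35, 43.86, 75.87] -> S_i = 8.47*1.73^i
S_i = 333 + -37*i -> [333, 296, 259, 222, 185]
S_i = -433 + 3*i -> [-433, -430, -427, -424, -421]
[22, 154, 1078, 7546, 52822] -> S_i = 22*7^i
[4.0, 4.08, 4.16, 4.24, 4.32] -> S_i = 4.00 + 0.08*i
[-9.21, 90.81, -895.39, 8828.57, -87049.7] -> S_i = -9.21*(-9.86)^i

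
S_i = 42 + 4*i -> [42, 46, 50, 54, 58]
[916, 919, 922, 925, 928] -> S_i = 916 + 3*i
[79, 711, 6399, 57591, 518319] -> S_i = 79*9^i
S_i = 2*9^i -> [2, 18, 162, 1458, 13122]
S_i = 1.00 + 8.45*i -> [1.0, 9.45, 17.9, 26.35, 34.8]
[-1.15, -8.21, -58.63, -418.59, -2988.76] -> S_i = -1.15*7.14^i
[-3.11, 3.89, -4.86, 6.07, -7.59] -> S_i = -3.11*(-1.25)^i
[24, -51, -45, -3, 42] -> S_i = Random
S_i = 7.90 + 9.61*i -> [7.9, 17.51, 27.12, 36.73, 46.34]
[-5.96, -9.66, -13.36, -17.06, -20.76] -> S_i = -5.96 + -3.70*i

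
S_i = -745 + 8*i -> [-745, -737, -729, -721, -713]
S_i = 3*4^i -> [3, 12, 48, 192, 768]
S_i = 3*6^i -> [3, 18, 108, 648, 3888]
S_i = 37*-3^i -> [37, -111, 333, -999, 2997]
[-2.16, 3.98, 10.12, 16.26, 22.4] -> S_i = -2.16 + 6.14*i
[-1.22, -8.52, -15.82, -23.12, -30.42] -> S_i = -1.22 + -7.30*i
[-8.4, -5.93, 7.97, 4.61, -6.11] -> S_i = Random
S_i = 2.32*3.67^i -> [2.32, 8.51, 31.25, 114.68, 420.87]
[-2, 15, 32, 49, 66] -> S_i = -2 + 17*i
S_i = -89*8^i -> [-89, -712, -5696, -45568, -364544]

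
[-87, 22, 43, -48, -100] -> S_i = Random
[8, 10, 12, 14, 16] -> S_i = 8 + 2*i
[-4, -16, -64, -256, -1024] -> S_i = -4*4^i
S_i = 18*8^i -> [18, 144, 1152, 9216, 73728]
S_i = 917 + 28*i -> [917, 945, 973, 1001, 1029]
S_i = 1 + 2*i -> [1, 3, 5, 7, 9]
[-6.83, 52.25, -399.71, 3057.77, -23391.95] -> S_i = -6.83*(-7.65)^i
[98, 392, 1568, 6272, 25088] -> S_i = 98*4^i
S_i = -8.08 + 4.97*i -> [-8.08, -3.11, 1.86, 6.83, 11.8]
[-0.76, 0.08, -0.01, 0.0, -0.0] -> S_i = -0.76*(-0.10)^i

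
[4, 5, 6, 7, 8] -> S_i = 4 + 1*i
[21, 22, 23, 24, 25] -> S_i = 21 + 1*i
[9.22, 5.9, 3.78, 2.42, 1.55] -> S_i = 9.22*0.64^i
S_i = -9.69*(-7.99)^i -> [-9.69, 77.42, -618.61, 4942.7, -39492.16]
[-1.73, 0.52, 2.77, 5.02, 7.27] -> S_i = -1.73 + 2.25*i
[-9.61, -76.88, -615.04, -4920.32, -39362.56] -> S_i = -9.61*8.00^i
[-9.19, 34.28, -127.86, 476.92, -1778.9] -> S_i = -9.19*(-3.73)^i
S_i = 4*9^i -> [4, 36, 324, 2916, 26244]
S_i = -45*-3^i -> [-45, 135, -405, 1215, -3645]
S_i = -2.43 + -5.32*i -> [-2.43, -7.75, -13.07, -18.39, -23.71]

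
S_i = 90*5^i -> [90, 450, 2250, 11250, 56250]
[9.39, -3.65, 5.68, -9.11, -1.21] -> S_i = Random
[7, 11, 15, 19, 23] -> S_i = 7 + 4*i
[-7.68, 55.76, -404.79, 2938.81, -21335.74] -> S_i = -7.68*(-7.26)^i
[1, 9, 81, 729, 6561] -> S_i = 1*9^i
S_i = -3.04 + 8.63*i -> [-3.04, 5.59, 14.22, 22.85, 31.48]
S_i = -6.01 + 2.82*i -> [-6.01, -3.19, -0.37, 2.45, 5.27]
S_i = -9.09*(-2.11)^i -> [-9.09, 19.18, -40.47, 85.39, -180.17]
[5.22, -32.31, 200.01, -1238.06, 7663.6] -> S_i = 5.22*(-6.19)^i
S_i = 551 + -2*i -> [551, 549, 547, 545, 543]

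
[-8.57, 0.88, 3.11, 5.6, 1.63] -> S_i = Random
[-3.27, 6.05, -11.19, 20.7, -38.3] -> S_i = -3.27*(-1.85)^i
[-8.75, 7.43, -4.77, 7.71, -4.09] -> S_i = Random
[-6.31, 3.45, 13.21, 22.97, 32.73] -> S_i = -6.31 + 9.76*i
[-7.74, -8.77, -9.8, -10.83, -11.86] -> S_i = -7.74 + -1.03*i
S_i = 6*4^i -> [6, 24, 96, 384, 1536]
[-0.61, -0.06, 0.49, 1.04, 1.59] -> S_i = -0.61 + 0.55*i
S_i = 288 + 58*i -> [288, 346, 404, 462, 520]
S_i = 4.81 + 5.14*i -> [4.81, 9.95, 15.09, 20.23, 25.37]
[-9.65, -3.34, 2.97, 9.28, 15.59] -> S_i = -9.65 + 6.31*i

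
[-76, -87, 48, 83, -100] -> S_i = Random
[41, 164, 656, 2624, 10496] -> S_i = 41*4^i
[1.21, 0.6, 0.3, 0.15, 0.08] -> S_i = 1.21*0.50^i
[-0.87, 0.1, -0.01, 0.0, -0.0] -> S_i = -0.87*(-0.11)^i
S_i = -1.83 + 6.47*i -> [-1.83, 4.64, 11.11, 17.58, 24.05]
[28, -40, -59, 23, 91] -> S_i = Random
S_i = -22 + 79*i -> [-22, 57, 136, 215, 294]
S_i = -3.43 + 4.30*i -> [-3.43, 0.87, 5.17, 9.47, 13.77]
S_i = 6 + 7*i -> [6, 13, 20, 27, 34]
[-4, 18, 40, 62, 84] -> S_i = -4 + 22*i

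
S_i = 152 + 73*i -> [152, 225, 298, 371, 444]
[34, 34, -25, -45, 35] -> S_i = Random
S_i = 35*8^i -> [35, 280, 2240, 17920, 143360]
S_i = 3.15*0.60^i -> [3.15, 1.89, 1.13, 0.68, 0.41]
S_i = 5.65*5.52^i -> [5.65, 31.19, 172.16, 950.31, 5245.72]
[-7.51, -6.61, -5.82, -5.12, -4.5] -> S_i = -7.51*0.88^i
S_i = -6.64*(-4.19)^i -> [-6.64, 27.82, -116.57, 488.44, -2046.56]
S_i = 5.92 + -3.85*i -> [5.92, 2.07, -1.78, -5.63, -9.48]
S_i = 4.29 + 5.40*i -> [4.29, 9.69, 15.09, 20.49, 25.89]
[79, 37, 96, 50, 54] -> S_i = Random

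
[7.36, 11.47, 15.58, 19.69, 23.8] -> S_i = 7.36 + 4.11*i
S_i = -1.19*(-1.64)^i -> [-1.19, 1.95, -3.2, 5.25, -8.61]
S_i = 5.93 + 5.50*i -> [5.93, 11.43, 16.93, 22.43, 27.93]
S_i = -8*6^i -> [-8, -48, -288, -1728, -10368]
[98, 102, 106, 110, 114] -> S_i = 98 + 4*i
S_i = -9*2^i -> [-9, -18, -36, -72, -144]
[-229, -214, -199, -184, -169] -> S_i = -229 + 15*i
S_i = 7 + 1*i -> [7, 8, 9, 10, 11]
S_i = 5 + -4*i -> [5, 1, -3, -7, -11]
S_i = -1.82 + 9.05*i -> [-1.82, 7.23, 16.28, 25.33, 34.38]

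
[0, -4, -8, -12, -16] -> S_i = 0 + -4*i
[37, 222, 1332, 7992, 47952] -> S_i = 37*6^i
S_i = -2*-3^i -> [-2, 6, -18, 54, -162]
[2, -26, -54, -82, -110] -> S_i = 2 + -28*i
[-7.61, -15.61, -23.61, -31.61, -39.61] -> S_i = -7.61 + -8.00*i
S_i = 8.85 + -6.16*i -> [8.85, 2.69, -3.47, -9.63, -15.79]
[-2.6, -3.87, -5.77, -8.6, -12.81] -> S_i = -2.60*1.49^i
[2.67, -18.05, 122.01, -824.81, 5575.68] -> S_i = 2.67*(-6.76)^i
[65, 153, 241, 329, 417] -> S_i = 65 + 88*i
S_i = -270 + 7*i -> [-270, -263, -256, -249, -242]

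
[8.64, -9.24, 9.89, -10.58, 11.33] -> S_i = 8.64*(-1.07)^i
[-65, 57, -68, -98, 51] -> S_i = Random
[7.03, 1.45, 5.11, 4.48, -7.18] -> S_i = Random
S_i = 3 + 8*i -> [3, 11, 19, 27, 35]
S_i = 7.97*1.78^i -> [7.97, 14.19, 25.25, 44.95, 80.01]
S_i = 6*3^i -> [6, 18, 54, 162, 486]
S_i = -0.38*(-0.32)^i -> [-0.38, 0.12, -0.04, 0.01, -0.0]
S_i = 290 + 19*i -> [290, 309, 328, 347, 366]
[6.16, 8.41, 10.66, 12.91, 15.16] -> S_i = 6.16 + 2.25*i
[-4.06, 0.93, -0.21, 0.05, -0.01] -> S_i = -4.06*(-0.23)^i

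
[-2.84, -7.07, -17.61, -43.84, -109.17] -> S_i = -2.84*2.49^i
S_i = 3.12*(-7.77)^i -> [3.12, -24.24, 188.36, -1463.58, 11372.05]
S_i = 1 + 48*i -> [1, 49, 97, 145, 193]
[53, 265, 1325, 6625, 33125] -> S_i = 53*5^i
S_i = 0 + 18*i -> [0, 18, 36, 54, 72]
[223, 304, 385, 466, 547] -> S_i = 223 + 81*i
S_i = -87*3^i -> [-87, -261, -783, -2349, -7047]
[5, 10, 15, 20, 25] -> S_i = 5 + 5*i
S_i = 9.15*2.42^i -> [9.15, 22.14, 53.59, 129.68, 313.82]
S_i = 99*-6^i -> [99, -594, 3564, -21384, 128304]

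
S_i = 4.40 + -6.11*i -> [4.4, -1.71, -7.82, -13.93, -20.04]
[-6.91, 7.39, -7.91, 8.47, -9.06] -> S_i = -6.91*(-1.07)^i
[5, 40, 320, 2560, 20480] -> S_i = 5*8^i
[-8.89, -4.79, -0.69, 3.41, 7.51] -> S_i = -8.89 + 4.10*i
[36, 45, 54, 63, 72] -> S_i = 36 + 9*i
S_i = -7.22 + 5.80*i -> [-7.22, -1.42, 4.38, 10.18, 15.98]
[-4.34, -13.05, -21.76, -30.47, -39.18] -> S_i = -4.34 + -8.71*i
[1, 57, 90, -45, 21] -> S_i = Random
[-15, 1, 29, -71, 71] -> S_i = Random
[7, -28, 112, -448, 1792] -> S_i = 7*-4^i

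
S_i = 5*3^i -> [5, 15, 45, 135, 405]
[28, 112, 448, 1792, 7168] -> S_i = 28*4^i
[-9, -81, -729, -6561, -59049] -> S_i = -9*9^i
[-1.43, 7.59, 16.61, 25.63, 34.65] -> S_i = -1.43 + 9.02*i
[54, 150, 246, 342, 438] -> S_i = 54 + 96*i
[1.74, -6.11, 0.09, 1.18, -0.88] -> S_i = Random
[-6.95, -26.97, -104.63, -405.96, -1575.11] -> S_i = -6.95*3.88^i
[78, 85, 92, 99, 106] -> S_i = 78 + 7*i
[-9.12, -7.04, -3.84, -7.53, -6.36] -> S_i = Random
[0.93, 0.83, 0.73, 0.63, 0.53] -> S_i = 0.93 + -0.10*i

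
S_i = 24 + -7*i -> [24, 17, 10, 3, -4]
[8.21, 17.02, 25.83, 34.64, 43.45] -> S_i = 8.21 + 8.81*i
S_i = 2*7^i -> [2, 14, 98, 686, 4802]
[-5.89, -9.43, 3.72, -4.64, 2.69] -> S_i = Random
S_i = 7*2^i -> [7, 14, 28, 56, 112]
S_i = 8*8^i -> [8, 64, 512, 4096, 32768]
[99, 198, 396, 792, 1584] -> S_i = 99*2^i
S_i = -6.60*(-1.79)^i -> [-6.6, 11.81, -21.15, 37.85, -67.76]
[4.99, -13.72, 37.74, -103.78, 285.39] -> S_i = 4.99*(-2.75)^i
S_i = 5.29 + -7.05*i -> [5.29, -1.76, -8.81, -15.86, -22.91]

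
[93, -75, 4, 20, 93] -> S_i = Random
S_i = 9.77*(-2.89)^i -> [9.77, -28.24, 81.6, -235.82, 681.53]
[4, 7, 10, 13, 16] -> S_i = 4 + 3*i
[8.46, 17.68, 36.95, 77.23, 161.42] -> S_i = 8.46*2.09^i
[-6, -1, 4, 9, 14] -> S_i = -6 + 5*i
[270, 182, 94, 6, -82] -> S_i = 270 + -88*i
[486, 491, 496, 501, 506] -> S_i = 486 + 5*i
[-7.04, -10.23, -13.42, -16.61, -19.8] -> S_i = -7.04 + -3.19*i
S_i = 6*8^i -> [6, 48, 384, 3072, 24576]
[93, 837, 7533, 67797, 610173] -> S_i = 93*9^i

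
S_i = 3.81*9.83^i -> [3.81, 37.45, 368.16, 3618.97, 35574.52]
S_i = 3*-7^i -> [3, -21, 147, -1029, 7203]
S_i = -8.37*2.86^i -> [-8.37, -23.94, -68.46, -195.8, -560.0]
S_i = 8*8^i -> [8, 64, 512, 4096, 32768]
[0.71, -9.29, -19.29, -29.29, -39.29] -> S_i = 0.71 + -10.00*i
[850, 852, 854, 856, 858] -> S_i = 850 + 2*i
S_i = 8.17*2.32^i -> [8.17, 18.95, 43.97, 102.02, 236.69]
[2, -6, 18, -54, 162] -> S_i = 2*-3^i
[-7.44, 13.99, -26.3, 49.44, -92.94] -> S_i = -7.44*(-1.88)^i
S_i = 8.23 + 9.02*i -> [8.23, 17.25, 26.27, 35.29, 44.31]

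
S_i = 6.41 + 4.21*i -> [6.41, 10.62, 14.83, 19.04, 23.25]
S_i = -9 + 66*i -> [-9, 57, 123, 189, 255]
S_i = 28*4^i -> [28, 112, 448, 1792, 7168]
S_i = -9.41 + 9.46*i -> [-9.41, 0.05, 9.51, 18.97, 28.43]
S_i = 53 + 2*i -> [53, 55, 57, 59, 61]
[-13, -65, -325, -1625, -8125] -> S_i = -13*5^i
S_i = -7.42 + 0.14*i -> [-7.42, -7.28, -7.14, -7.0, -6.86]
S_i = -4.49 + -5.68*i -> [-4.49, -10.17, -15.85, -21.53, -27.21]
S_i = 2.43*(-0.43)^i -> [2.43, -1.04, 0.45, -0.19, 0.08]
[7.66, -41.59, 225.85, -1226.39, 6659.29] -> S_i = 7.66*(-5.43)^i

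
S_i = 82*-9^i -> [82, -738, 6642, -59778, 538002]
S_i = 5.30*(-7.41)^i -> [5.3, -39.27, 291.01, -2156.41, 15978.97]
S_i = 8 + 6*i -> [8, 14, 20, 26, 32]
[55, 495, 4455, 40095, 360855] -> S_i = 55*9^i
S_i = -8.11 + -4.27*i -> [-8.11, -12.38, -16.65, -20.92, -25.19]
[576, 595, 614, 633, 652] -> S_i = 576 + 19*i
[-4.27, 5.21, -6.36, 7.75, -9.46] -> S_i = -4.27*(-1.22)^i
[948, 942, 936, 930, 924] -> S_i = 948 + -6*i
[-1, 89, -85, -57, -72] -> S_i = Random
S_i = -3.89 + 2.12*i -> [-3.89, -1.77, 0.35, 2.47, 4.59]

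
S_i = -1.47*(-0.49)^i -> [-1.47, 0.72, -0.35, 0.17, -0.08]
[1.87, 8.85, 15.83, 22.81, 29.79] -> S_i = 1.87 + 6.98*i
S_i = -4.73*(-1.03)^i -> [-4.73, 4.87, -5.02, 5.17, -5.32]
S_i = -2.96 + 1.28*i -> [-2.96, -1.68, -0.4, 0.88, 2.16]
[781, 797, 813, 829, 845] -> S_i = 781 + 16*i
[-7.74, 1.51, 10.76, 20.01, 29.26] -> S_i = -7.74 + 9.25*i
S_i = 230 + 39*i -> [230, 269, 308, 347, 386]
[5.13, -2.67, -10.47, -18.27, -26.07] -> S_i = 5.13 + -7.80*i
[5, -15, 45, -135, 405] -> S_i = 5*-3^i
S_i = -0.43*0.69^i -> [-0.43, -0.3, -0.2, -0.14, -0.1]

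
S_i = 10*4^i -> [10, 40, 160, 640, 2560]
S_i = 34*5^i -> [34, 170, 850, 4250, 21250]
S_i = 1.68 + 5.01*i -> [1.68, 6.69, 11.7, 16.71, 21.72]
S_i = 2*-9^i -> [2, -18, 162, -1458, 13122]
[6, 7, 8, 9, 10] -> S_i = 6 + 1*i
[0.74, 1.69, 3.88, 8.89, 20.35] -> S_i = 0.74*2.29^i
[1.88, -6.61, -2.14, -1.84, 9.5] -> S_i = Random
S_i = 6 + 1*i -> [6, 7, 8, 9, 10]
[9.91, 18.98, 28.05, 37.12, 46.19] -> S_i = 9.91 + 9.07*i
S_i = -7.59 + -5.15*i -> [-7.59, -12.74, -17.89, -23.04, -28.19]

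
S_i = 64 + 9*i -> [64, 73, 82, 91, 100]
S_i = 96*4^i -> [96, 384, 1536, 6144, 24576]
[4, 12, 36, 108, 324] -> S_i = 4*3^i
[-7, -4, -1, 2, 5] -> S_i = -7 + 3*i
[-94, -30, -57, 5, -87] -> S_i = Random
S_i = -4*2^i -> [-4, -8, -16, -32, -64]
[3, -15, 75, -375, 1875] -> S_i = 3*-5^i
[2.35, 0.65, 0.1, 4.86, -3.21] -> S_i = Random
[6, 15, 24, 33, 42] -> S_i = 6 + 9*i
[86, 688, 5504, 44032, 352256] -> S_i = 86*8^i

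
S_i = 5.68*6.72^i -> [5.68, 38.17, 256.5, 1723.68, 11583.12]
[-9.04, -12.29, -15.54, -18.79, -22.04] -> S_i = -9.04 + -3.25*i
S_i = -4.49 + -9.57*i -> [-4.49, -14.06, -23.63, -33.2, -42.77]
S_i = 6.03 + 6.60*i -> [6.03, 12.63, 19.23, 25.83, 32.43]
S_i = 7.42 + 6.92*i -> [7.42, 14.34, 21.26, 28.18, 35.1]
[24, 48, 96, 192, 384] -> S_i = 24*2^i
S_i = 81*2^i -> [81, 162, 324, 648, 1296]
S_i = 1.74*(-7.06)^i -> [1.74, -12.28, 86.73, -612.3, 4322.83]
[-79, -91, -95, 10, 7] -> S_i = Random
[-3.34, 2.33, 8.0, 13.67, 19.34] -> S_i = -3.34 + 5.67*i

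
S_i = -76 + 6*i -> [-76, -70, -64, -58, -52]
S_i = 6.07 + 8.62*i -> [6.07, 14.69, 23.31, 31.93, 40.55]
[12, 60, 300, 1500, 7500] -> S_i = 12*5^i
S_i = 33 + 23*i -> [33, 56, 79, 102, 125]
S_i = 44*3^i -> [44, 132, 396, 1188, 3564]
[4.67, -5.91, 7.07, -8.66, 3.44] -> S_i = Random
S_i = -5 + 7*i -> [-5, 2, 9, 16, 23]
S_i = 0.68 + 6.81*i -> [0.68, 7.49, 14.3, 21.11, 27.92]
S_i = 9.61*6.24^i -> [9.61, 59.97, 374.19, 2334.95, 14570.07]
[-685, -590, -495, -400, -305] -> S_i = -685 + 95*i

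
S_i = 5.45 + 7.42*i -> [5.45, 12.87, 20.29, 27.71, 35.13]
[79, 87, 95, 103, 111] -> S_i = 79 + 8*i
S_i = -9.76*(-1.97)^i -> [-9.76, 19.23, -37.88, 74.62, -147.0]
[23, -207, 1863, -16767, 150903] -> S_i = 23*-9^i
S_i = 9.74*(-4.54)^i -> [9.74, -44.22, 200.76, -911.44, 4137.92]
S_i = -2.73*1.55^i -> [-2.73, -4.23, -6.56, -10.17, -15.76]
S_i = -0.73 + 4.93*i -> [-0.73, 4.2, 9.13, 14.06, 18.99]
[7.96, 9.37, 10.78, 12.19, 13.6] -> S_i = 7.96 + 1.41*i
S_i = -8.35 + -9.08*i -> [-8.35, -17.43, -26.51, -35.59, -44.67]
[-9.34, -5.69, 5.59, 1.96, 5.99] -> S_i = Random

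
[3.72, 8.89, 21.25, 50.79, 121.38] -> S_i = 3.72*2.39^i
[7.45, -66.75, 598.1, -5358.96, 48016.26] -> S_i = 7.45*(-8.96)^i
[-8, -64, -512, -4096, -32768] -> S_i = -8*8^i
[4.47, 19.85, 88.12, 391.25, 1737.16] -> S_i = 4.47*4.44^i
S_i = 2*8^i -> [2, 16, 128, 1024, 8192]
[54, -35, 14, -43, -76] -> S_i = Random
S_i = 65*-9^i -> [65, -585, 5265, -47385, 426465]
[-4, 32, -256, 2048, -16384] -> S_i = -4*-8^i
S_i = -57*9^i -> [-57, -513, -4617, -41553, -373977]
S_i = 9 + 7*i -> [9, 16, 23, 30, 37]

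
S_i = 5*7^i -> [5, 35, 245, 1715, 12005]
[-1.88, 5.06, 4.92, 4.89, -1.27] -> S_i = Random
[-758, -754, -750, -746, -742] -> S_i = -758 + 4*i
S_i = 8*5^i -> [8, 40, 200, 1000, 5000]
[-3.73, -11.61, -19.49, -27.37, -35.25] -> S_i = -3.73 + -7.88*i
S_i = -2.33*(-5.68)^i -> [-2.33, 13.23, -75.17, 426.97, -2425.21]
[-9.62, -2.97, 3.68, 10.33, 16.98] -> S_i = -9.62 + 6.65*i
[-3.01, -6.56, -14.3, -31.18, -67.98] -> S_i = -3.01*2.18^i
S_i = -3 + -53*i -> [-3, -56, -109, -162, -215]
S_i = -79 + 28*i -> [-79, -51, -23, 5, 33]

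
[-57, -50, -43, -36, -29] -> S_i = -57 + 7*i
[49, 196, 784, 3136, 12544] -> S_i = 49*4^i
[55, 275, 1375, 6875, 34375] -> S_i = 55*5^i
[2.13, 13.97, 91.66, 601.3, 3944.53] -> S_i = 2.13*6.56^i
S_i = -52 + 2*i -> [-52, -50, -48, -46, -44]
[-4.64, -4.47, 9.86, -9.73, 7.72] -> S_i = Random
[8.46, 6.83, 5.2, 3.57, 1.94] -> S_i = 8.46 + -1.63*i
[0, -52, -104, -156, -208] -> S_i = 0 + -52*i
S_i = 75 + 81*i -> [75, 156, 237, 318, 399]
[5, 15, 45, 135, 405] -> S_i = 5*3^i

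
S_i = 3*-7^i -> [3, -21, 147, -1029, 7203]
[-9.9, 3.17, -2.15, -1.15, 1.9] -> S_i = Random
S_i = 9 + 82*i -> [9, 91, 173, 255, 337]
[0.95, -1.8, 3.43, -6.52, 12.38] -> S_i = 0.95*(-1.90)^i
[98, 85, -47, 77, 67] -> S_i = Random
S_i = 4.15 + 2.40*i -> [4.15, 6.55, 8.95, 11.35, 13.75]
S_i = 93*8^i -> [93, 744, 5952, 47616, 380928]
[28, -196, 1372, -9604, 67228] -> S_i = 28*-7^i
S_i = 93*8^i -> [93, 744, 5952, 47616, 380928]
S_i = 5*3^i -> [5, 15, 45, 135, 405]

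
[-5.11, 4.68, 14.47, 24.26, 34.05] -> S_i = -5.11 + 9.79*i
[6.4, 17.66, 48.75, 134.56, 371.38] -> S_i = 6.40*2.76^i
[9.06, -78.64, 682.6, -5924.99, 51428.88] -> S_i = 9.06*(-8.68)^i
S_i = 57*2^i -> [57, 114, 228, 456, 912]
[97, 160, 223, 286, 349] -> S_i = 97 + 63*i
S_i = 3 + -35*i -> [3, -32, -67, -102, -137]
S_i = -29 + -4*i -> [-29, -33, -37, -41, -45]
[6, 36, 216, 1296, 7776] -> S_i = 6*6^i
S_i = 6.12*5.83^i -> [6.12, 35.68, 208.01, 1212.71, 7070.1]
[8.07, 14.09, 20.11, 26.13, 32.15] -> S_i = 8.07 + 6.02*i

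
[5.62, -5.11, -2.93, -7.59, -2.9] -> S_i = Random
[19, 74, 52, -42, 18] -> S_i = Random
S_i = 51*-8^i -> [51, -408, 3264, -26112, 208896]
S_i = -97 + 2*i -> [-97, -95, -93, -91, -89]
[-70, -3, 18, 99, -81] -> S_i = Random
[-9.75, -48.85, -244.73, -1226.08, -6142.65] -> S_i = -9.75*5.01^i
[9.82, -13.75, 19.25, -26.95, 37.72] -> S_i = 9.82*(-1.40)^i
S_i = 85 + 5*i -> [85, 90, 95, 100, 105]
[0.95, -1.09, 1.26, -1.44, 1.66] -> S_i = 0.95*(-1.15)^i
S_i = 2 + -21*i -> [2, -19, -40, -61, -82]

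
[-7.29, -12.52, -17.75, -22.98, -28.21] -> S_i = -7.29 + -5.23*i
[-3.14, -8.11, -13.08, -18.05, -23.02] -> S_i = -3.14 + -4.97*i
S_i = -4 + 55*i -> [-4, 51, 106, 161, 216]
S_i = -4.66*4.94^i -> [-4.66, -23.02, -113.72, -561.78, -2775.2]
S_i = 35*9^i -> [35, 315, 2835, 25515, 229635]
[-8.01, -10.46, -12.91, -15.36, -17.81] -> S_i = -8.01 + -2.45*i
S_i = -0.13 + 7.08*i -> [-0.13, 6.95, 14.03, 21.11, 28.19]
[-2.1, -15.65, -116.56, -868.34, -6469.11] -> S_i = -2.10*7.45^i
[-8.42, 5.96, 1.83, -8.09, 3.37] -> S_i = Random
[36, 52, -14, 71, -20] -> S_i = Random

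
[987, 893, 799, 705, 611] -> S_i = 987 + -94*i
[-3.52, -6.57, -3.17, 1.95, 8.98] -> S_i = Random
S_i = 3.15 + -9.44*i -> [3.15, -6.29, -15.73, -25.17, -34.61]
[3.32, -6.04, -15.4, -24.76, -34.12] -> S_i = 3.32 + -9.36*i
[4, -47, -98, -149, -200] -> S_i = 4 + -51*i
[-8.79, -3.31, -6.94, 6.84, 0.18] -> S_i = Random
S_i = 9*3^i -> [9, 27, 81, 243, 729]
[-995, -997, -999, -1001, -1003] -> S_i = -995 + -2*i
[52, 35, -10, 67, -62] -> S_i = Random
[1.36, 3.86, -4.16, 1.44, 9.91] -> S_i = Random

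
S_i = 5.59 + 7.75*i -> [5.59, 13.34, 21.09, 28.84, 36.59]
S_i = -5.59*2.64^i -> [-5.59, -14.76, -38.96, -102.85, -271.54]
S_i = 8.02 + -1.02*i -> [8.02, 7.0, 5.98, 4.96, 3.94]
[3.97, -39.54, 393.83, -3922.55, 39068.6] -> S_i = 3.97*(-9.96)^i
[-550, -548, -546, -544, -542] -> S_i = -550 + 2*i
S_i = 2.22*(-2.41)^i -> [2.22, -5.35, 12.89, -31.07, 74.89]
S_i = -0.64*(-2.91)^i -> [-0.64, 1.86, -5.42, 15.77, -45.89]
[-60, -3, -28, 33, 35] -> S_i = Random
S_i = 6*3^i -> [6, 18, 54, 162, 486]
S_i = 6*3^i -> [6, 18, 54, 162, 486]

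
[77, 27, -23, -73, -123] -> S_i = 77 + -50*i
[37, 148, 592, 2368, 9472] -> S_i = 37*4^i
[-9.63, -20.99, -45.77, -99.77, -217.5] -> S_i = -9.63*2.18^i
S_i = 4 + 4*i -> [4, 8, 12, 16, 20]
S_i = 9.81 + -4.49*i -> [9.81, 5.32, 0.83, -3.66, -8.15]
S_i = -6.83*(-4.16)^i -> [-6.83, 28.41, -118.2, 491.7, -2045.47]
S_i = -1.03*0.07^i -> [-1.03, -0.07, -0.01, -0.0, -0.0]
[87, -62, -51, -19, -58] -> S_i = Random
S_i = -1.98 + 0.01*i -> [-1.98, -1.97, -1.96, -1.95, -1.94]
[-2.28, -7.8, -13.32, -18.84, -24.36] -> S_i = -2.28 + -5.52*i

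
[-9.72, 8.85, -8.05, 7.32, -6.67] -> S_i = -9.72*(-0.91)^i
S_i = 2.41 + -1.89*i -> [2.41, 0.52, -1.37, -3.26, -5.15]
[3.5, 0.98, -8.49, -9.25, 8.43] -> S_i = Random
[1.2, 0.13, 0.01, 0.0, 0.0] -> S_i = 1.20*0.11^i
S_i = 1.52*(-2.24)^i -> [1.52, -3.4, 7.63, -17.08, 38.27]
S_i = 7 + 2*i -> [7, 9, 11, 13, 15]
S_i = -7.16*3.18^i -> [-7.16, -22.77, -72.4, -230.25, -732.19]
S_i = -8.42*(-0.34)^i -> [-8.42, 2.86, -0.97, 0.33, -0.11]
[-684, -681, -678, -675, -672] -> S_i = -684 + 3*i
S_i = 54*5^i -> [54, 270, 1350, 6750, 33750]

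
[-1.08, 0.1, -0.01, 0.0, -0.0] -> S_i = -1.08*(-0.09)^i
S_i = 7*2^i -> [7, 14, 28, 56, 112]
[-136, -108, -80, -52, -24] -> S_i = -136 + 28*i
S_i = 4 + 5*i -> [4, 9, 14, 19, 24]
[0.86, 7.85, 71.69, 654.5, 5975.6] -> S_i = 0.86*9.13^i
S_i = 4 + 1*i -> [4, 5, 6, 7, 8]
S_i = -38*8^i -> [-38, -304, -2432, -19456, -155648]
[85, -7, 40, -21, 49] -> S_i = Random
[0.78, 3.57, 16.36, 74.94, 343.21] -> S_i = 0.78*4.58^i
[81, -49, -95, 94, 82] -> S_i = Random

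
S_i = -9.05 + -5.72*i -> [-9.05, -14.77, -20.49, -26.21, -31.93]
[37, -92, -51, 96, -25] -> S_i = Random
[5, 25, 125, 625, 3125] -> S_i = 5*5^i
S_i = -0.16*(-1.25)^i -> [-0.16, 0.2, -0.25, 0.31, -0.39]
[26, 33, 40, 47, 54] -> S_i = 26 + 7*i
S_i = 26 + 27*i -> [26, 53, 80, 107, 134]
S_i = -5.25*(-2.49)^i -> [-5.25, 13.07, -32.55, 81.05, -201.82]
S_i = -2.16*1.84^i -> [-2.16, -3.97, -7.31, -13.46, -24.76]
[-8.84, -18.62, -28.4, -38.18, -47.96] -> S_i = -8.84 + -9.78*i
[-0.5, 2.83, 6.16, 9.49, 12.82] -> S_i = -0.50 + 3.33*i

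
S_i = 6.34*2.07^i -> [6.34, 13.12, 27.17, 56.23, 116.4]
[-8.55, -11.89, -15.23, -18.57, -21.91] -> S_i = -8.55 + -3.34*i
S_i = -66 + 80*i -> [-66, 14, 94, 174, 254]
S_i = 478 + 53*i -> [478, 531, 584, 637, 690]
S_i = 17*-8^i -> [17, -136, 1088, -8704, 69632]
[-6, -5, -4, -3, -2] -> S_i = -6 + 1*i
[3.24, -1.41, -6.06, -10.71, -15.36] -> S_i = 3.24 + -4.65*i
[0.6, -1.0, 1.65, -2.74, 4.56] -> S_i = 0.60*(-1.66)^i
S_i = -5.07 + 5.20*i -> [-5.07, 0.13, 5.33, 10.53, 15.73]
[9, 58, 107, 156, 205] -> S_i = 9 + 49*i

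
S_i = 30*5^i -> [30, 150, 750, 3750, 18750]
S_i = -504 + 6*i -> [-504, -498, -492, -486, -480]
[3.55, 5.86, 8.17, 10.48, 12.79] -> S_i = 3.55 + 2.31*i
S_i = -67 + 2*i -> [-67, -65, -63, -61, -59]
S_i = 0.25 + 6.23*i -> [0.25, 6.48, 12.71, 18.94, 25.17]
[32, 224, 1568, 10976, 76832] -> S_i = 32*7^i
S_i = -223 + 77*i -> [-223, -146, -69, 8, 85]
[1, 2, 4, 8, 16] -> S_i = 1*2^i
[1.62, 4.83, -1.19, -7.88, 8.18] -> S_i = Random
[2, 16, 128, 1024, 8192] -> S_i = 2*8^i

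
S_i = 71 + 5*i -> [71, 76, 81, 86, 91]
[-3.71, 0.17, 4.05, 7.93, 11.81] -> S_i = -3.71 + 3.88*i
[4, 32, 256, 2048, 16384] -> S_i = 4*8^i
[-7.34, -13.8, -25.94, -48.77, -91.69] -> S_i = -7.34*1.88^i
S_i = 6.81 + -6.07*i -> [6.81, 0.74, -5.33, -11.4, -17.47]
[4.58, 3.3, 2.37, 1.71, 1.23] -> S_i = 4.58*0.72^i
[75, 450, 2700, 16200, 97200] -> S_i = 75*6^i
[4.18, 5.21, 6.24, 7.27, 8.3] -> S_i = 4.18 + 1.03*i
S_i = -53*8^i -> [-53, -424, -3392, -27136, -217088]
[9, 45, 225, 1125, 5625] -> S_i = 9*5^i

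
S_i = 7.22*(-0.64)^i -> [7.22, -4.62, 2.96, -1.89, 1.21]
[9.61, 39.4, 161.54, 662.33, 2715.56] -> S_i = 9.61*4.10^i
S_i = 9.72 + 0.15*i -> [9.72, 9.87, 10.02, 10.17, 10.32]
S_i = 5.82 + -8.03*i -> [5.82, -2.21, -10.24, -18.27, -26.3]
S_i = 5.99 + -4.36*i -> [5.99, 1.63, -2.73, -7.09, -11.45]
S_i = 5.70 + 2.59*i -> [5.7, 8.29, 10.88, 13.47, 16.06]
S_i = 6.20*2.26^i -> [6.2, 14.01, 31.67, 71.57, 161.74]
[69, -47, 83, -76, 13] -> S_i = Random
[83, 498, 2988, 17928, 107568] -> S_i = 83*6^i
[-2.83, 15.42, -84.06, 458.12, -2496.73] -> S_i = -2.83*(-5.45)^i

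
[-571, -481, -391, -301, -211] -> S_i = -571 + 90*i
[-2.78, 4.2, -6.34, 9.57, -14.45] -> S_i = -2.78*(-1.51)^i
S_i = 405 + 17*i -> [405, 422, 439, 456, 473]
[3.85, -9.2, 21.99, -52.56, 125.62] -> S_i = 3.85*(-2.39)^i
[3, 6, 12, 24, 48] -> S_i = 3*2^i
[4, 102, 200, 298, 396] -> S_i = 4 + 98*i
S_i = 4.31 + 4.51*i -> [4.31, 8.82, 13.33, 17.84, 22.35]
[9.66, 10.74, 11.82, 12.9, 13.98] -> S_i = 9.66 + 1.08*i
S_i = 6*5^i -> [6, 30, 150, 750, 3750]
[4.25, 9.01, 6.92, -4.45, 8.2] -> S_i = Random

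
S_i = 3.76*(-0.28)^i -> [3.76, -1.05, 0.29, -0.08, 0.02]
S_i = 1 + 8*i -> [1, 9, 17, 25, 33]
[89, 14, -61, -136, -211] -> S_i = 89 + -75*i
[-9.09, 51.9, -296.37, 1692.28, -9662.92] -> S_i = -9.09*(-5.71)^i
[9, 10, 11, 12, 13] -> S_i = 9 + 1*i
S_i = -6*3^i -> [-6, -18, -54, -162, -486]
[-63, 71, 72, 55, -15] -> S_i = Random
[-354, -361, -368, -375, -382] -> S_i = -354 + -7*i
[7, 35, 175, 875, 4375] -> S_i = 7*5^i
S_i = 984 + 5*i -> [984, 989, 994, 999, 1004]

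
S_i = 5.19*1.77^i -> [5.19, 9.19, 16.26, 28.78, 50.94]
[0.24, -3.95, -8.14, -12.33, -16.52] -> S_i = 0.24 + -4.19*i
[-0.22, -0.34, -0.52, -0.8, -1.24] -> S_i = -0.22*1.54^i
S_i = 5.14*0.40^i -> [5.14, 2.06, 0.82, 0.33, 0.13]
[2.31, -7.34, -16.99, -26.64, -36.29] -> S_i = 2.31 + -9.65*i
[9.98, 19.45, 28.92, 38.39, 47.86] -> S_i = 9.98 + 9.47*i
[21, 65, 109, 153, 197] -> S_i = 21 + 44*i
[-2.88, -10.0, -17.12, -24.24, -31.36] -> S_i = -2.88 + -7.12*i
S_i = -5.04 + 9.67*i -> [-5.04, 4.63, 14.3, 23.97, 33.64]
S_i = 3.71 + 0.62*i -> [3.71, 4.33, 4.95, 5.57, 6.19]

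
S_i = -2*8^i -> [-2, -16, -128, -1024, -8192]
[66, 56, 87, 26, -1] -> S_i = Random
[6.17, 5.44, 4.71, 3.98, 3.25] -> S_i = 6.17 + -0.73*i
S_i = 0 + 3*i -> [0, 3, 6, 9, 12]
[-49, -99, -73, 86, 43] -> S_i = Random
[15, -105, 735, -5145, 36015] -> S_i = 15*-7^i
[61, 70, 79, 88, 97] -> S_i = 61 + 9*i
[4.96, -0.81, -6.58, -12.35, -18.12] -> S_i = 4.96 + -5.77*i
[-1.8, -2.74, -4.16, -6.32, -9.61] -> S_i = -1.80*1.52^i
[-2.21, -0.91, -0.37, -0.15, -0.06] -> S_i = -2.21*0.41^i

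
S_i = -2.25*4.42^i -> [-2.25, -9.94, -43.96, -194.29, -858.76]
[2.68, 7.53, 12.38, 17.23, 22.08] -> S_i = 2.68 + 4.85*i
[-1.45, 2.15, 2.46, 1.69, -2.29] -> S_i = Random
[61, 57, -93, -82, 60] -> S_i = Random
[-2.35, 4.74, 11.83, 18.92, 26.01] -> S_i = -2.35 + 7.09*i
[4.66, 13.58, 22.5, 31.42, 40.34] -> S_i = 4.66 + 8.92*i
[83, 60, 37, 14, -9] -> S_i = 83 + -23*i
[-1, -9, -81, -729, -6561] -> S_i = -1*9^i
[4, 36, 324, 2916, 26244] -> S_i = 4*9^i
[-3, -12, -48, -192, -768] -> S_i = -3*4^i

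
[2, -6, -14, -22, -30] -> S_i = 2 + -8*i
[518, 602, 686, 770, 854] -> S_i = 518 + 84*i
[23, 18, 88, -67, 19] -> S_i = Random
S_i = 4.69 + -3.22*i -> [4.69, 1.47, -1.75, -4.97, -8.19]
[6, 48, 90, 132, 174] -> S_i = 6 + 42*i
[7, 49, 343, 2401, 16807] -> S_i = 7*7^i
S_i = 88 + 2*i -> [88, 90, 92, 94, 96]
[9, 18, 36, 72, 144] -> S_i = 9*2^i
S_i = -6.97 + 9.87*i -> [-6.97, 2.9, 12.77, 22.64, 32.51]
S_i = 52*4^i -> [52, 208, 832, 3328, 13312]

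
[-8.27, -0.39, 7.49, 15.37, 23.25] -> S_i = -8.27 + 7.88*i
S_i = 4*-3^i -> [4, -12, 36, -108, 324]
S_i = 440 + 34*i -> [440, 474, 508, 542, 576]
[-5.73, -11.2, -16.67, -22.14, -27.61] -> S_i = -5.73 + -5.47*i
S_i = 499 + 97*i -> [499, 596, 693, 790, 887]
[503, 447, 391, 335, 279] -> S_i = 503 + -56*i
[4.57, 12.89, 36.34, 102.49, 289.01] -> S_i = 4.57*2.82^i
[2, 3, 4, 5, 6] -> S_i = 2 + 1*i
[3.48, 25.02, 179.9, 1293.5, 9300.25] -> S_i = 3.48*7.19^i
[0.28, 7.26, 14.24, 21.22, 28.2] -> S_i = 0.28 + 6.98*i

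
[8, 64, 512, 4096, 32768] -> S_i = 8*8^i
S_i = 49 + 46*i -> [49, 95, 141, 187, 233]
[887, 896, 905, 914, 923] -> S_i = 887 + 9*i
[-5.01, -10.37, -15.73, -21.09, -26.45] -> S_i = -5.01 + -5.36*i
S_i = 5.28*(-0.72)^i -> [5.28, -3.8, 2.74, -1.97, 1.42]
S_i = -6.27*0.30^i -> [-6.27, -1.88, -0.56, -0.17, -0.05]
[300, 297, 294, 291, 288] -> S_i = 300 + -3*i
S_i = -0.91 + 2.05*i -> [-0.91, 1.14, 3.19, 5.24, 7.29]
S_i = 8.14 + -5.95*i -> [8.14, 2.19, -3.76, -9.71, -15.66]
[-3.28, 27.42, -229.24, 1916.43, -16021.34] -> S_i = -3.28*(-8.36)^i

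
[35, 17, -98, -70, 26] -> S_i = Random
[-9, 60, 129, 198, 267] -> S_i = -9 + 69*i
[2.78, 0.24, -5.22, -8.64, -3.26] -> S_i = Random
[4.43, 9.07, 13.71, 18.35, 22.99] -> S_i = 4.43 + 4.64*i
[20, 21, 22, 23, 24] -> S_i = 20 + 1*i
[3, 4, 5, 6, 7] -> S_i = 3 + 1*i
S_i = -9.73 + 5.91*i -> [-9.73, -3.82, 2.09, 8.0, 13.91]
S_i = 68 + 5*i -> [68, 73, 78, 83, 88]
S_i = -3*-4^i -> [-3, 12, -48, 192, -768]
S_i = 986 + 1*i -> [986, 987, 988, 989, 990]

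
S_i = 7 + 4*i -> [7, 11, 15, 19, 23]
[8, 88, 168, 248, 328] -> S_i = 8 + 80*i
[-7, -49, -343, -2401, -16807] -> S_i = -7*7^i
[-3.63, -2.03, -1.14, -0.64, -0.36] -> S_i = -3.63*0.56^i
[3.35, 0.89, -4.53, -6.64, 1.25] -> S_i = Random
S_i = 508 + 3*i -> [508, 511, 514, 517, 520]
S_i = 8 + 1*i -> [8, 9, 10, 11, 12]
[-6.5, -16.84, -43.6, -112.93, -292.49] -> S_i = -6.50*2.59^i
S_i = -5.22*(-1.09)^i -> [-5.22, 5.69, -6.2, 6.76, -7.37]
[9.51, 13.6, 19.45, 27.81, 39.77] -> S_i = 9.51*1.43^i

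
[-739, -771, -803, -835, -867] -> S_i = -739 + -32*i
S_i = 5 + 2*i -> [5, 7, 9, 11, 13]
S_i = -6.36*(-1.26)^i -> [-6.36, 8.01, -10.1, 12.72, -16.03]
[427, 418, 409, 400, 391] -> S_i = 427 + -9*i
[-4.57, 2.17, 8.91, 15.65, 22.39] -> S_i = -4.57 + 6.74*i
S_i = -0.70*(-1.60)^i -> [-0.7, 1.12, -1.79, 2.87, -4.59]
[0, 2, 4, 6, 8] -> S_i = 0 + 2*i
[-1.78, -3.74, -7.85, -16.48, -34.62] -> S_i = -1.78*2.10^i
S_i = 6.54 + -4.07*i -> [6.54, 2.47, -1.6, -5.67, -9.74]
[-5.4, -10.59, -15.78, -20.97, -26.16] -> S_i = -5.40 + -5.19*i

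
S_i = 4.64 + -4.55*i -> [4.64, 0.09, -4.46, -9.01, -13.56]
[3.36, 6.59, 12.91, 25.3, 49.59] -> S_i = 3.36*1.96^i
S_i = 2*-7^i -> [2, -14, 98, -686, 4802]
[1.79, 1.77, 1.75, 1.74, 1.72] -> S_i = 1.79*0.99^i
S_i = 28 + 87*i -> [28, 115, 202, 289, 376]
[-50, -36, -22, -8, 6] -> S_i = -50 + 14*i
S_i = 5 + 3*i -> [5, 8, 11, 14, 17]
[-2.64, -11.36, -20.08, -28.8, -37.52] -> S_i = -2.64 + -8.72*i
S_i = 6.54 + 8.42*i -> [6.54, 14.96, 23.38, 31.8, 40.22]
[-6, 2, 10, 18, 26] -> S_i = -6 + 8*i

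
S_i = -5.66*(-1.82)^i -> [-5.66, 10.3, -18.75, 34.12, -62.1]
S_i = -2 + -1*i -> [-2, -3, -4, -5, -6]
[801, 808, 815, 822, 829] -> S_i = 801 + 7*i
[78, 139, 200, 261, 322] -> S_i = 78 + 61*i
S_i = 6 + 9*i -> [6, 15, 24, 33, 42]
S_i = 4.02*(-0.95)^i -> [4.02, -3.82, 3.63, -3.45, 3.27]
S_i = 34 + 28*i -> [34, 62, 90, 118, 146]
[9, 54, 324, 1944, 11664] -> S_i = 9*6^i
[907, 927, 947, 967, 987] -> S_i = 907 + 20*i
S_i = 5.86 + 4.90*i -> [5.86, 10.76, 15.66, 20.56, 25.46]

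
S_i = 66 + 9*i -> [66, 75, 84, 93, 102]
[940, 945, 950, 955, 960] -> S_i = 940 + 5*i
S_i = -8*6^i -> [-8, -48, -288, -1728, -10368]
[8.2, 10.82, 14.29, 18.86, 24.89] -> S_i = 8.20*1.32^i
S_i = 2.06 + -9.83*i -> [2.06, -7.77, -17.6, -27.43, -37.26]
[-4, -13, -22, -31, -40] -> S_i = -4 + -9*i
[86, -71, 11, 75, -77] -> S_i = Random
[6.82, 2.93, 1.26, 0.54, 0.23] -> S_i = 6.82*0.43^i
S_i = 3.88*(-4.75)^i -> [3.88, -18.43, 87.54, -415.83, 1975.18]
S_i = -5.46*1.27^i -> [-5.46, -6.93, -8.81, -11.18, -14.2]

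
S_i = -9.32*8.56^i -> [-9.32, -79.78, -682.91, -5845.71, -50039.27]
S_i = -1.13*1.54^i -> [-1.13, -1.74, -2.68, -4.13, -6.36]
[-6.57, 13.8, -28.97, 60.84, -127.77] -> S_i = -6.57*(-2.10)^i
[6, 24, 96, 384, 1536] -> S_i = 6*4^i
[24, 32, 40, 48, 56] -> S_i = 24 + 8*i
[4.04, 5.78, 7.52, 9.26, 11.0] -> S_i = 4.04 + 1.74*i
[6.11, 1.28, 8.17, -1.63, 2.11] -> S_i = Random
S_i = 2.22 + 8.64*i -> [2.22, 10.86, 19.5, 28.14, 36.78]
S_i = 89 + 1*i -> [89, 90, 91, 92, 93]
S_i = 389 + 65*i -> [389, 454, 519, 584, 649]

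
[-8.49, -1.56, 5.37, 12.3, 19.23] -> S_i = -8.49 + 6.93*i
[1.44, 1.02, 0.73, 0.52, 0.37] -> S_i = 1.44*0.71^i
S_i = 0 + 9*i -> [0, 9, 18, 27, 36]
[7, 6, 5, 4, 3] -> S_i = 7 + -1*i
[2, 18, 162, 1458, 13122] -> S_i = 2*9^i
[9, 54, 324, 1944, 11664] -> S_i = 9*6^i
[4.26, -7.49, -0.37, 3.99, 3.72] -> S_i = Random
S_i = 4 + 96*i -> [4, 100, 196, 292, 388]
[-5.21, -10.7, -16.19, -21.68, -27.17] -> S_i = -5.21 + -5.49*i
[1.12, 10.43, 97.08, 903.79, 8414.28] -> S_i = 1.12*9.31^i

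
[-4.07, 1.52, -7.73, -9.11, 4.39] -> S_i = Random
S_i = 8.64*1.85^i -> [8.64, 15.98, 29.57, 54.71, 101.2]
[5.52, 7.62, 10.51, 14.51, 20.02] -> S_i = 5.52*1.38^i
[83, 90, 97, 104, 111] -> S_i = 83 + 7*i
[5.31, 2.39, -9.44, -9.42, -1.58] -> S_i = Random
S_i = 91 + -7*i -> [91, 84, 77, 70, 63]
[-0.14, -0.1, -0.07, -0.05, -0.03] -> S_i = -0.14*0.69^i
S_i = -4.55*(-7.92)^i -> [-4.55, 36.04, -285.41, 2260.41, -17902.44]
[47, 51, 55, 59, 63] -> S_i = 47 + 4*i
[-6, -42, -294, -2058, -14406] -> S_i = -6*7^i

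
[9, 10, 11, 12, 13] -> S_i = 9 + 1*i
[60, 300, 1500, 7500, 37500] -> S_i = 60*5^i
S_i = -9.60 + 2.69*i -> [-9.6, -6.91, -4.22, -1.53, 1.16]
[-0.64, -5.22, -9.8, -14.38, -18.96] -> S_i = -0.64 + -4.58*i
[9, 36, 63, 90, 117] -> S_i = 9 + 27*i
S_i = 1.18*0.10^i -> [1.18, 0.12, 0.01, 0.0, 0.0]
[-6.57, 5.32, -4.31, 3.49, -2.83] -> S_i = -6.57*(-0.81)^i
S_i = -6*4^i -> [-6, -24, -96, -384, -1536]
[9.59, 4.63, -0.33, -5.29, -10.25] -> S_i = 9.59 + -4.96*i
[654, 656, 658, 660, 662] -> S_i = 654 + 2*i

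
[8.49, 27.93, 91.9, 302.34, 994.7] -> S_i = 8.49*3.29^i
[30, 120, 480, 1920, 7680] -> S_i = 30*4^i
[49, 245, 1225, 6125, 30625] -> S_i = 49*5^i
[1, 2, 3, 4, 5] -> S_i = 1 + 1*i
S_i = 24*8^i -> [24, 192, 1536, 12288, 98304]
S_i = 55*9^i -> [55, 495, 4455, 40095, 360855]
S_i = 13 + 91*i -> [13, 104, 195, 286, 377]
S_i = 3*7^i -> [3, 21, 147, 1029, 7203]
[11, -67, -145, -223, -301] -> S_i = 11 + -78*i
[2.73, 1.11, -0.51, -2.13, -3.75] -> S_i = 2.73 + -1.62*i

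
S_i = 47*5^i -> [47, 235, 1175, 5875, 29375]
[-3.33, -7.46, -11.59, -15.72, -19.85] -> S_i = -3.33 + -4.13*i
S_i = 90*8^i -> [90, 720, 5760, 46080, 368640]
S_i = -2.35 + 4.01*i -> [-2.35, 1.66, 5.67, 9.68, 13.69]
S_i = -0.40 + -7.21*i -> [-0.4, -7.61, -14.82, -22.03, -29.24]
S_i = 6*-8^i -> [6, -48, 384, -3072, 24576]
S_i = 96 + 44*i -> [96, 140, 184, 228, 272]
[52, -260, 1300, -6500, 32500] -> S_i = 52*-5^i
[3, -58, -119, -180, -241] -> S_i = 3 + -61*i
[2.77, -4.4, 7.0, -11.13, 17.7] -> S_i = 2.77*(-1.59)^i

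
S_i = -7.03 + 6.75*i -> [-7.03, -0.28, 6.47, 13.22, 19.97]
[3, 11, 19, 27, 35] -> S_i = 3 + 8*i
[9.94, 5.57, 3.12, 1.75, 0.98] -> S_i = 9.94*0.56^i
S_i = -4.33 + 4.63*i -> [-4.33, 0.3, 4.93, 9.56, 14.19]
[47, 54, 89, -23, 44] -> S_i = Random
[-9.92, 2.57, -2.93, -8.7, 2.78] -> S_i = Random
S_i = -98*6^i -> [-98, -588, -3528, -21168, -127008]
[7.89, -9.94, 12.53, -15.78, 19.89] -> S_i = 7.89*(-1.26)^i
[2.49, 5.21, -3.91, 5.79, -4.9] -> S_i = Random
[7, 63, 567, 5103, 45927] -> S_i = 7*9^i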